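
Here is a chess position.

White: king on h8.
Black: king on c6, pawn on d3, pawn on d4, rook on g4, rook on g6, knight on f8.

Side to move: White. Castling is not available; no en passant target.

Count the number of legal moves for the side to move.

0

White to move; king on h8.
In check: no.
Legal moves: none.
Count: 0.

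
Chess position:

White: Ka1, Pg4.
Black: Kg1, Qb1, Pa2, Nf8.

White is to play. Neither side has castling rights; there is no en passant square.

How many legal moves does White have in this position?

White to move; king on a1.
In check: yes, from the black queen on b1.
Legal moves: none.
Count: 0.

0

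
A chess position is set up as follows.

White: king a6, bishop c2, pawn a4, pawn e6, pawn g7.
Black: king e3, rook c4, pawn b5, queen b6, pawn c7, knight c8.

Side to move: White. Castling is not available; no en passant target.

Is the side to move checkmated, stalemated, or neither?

checkmate

White to move; white king on a6.
In check: yes, from the black queen on b6.
King squares — a5: attacked by Qb6; b5: attacked by Qb6; b6: attacked by Pc7; a7: attacked by Qb6; b7: attacked by Qb6.
Legal moves for White: none.
In check with no legal moves → checkmate.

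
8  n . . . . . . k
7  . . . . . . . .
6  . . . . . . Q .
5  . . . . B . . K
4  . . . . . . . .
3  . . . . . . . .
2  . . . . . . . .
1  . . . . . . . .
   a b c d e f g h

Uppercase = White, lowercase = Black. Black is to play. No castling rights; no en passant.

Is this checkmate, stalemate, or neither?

Black to move; black king on h8.
In check: yes, from the white bishop on e5.
King squares — g7: attacked by Be5; h7: attacked by Qg6; g8: attacked by Qg6.
Legal moves for Black: none.
In check with no legal moves → checkmate.

checkmate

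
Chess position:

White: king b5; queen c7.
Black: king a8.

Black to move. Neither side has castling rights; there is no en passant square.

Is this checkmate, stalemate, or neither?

Black to move; black king on a8.
In check: no.
King squares — a7: attacked by Qc7; b7: attacked by Qc7; b8: attacked by Qc7.
Legal moves for Black: none.
Not in check and no legal moves → stalemate.

stalemate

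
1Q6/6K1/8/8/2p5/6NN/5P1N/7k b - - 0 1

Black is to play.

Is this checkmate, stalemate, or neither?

Black to move; black king on h1.
In check: yes, from the white knight on g3.
King squares — g1: attacked by Nh3; g2: available; h2: available.
Legal moves for Black: Kxh2, Kg2.
Black is in check but has 2 legal moves → neither.

neither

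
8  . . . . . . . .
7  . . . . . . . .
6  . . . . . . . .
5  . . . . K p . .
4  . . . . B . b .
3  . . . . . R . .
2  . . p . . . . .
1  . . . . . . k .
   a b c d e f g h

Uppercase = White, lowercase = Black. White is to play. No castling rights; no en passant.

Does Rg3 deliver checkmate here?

After Rg3: black king on g1; in check: yes, from the white rook on g3.
Black has 3 legal replies: Kh2, Kf2, Kf1.
In check but a legal move exists → not checkmate.

no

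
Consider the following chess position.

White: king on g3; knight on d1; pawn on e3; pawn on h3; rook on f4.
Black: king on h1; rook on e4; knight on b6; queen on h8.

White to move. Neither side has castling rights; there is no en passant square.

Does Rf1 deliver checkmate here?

yes

After Rf1: black king on h1; in check: yes, from the white rook on f1.
King squares — g1: attacked by Rf1; g2: attacked by Kg3; h2: attacked by Kg3.
Black has no legal moves → checkmate.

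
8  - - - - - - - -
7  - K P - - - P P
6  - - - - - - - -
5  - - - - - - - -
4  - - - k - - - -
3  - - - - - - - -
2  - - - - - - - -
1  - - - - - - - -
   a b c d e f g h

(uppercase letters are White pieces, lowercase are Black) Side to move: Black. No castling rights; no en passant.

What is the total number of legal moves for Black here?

Black to move; king on d4.
In check: no.
Legal moves: Ke5, Kd5, Kc5, Ke4, Kc4, Ke3, Kd3, Kc3.
Count: 8.

8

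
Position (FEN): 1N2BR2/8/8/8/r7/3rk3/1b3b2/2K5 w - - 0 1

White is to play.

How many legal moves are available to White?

3

White to move; king on c1.
In check: yes, from the black bishop on b2.
Legal moves: Kc2, Kxb2, Kb1.
Count: 3.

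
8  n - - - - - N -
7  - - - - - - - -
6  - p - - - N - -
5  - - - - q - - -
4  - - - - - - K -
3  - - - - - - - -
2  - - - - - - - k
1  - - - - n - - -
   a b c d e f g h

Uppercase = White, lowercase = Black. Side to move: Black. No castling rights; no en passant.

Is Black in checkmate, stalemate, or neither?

neither

Black to move; black king on h2.
In check: no.
Legal moves for Black include: Nc7, Qe8, Qb8, Qe7, Qc7, Qxf6, Qe6+, Qd6, Qh5+, Qg5+, Qf5+, Qd5, Qc5, Qb5, Qa5, Qf4+, Qe4+, Qd4+, ... (list truncated; more exist).
Black has legal moves and is not in check → neither.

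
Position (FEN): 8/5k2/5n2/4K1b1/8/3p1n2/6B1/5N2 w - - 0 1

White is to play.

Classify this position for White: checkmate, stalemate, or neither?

White to move; white king on e5.
In check: yes, from the black knight on f3.
King squares — d4: attacked by Nf3; e4: attacked by Nf6; f4: attacked by Bg5; d5: attacked by Nf6; f5: available; d6: available; e6: attacked by Kf7; f6: attacked by Bg5.
Legal moves for White: Kd6, Kf5, Bxf3.
White is in check but has 3 legal moves → neither.

neither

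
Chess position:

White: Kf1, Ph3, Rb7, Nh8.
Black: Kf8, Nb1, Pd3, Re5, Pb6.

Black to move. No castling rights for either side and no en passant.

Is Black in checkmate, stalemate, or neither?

neither

Black to move; black king on f8.
In check: no.
Legal moves for Black include: Kg8, Ke8, Re8, Re7, Re6, Rh5, Rg5, Rf5+, Rd5, Rc5, Rb5, Ra5, Re4, Re3, Re2, Re1+, Nc3, Na3, ... (list truncated; more exist).
Black has legal moves and is not in check → neither.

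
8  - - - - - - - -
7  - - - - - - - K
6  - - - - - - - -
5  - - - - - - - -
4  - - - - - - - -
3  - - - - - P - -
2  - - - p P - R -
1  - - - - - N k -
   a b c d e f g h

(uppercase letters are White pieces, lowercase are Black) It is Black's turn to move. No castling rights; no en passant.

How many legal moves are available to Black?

Black to move; king on g1.
In check: yes, from the white rook on g2.
Legal moves: Kxg2, Kh1, Kxf1.
Count: 3.

3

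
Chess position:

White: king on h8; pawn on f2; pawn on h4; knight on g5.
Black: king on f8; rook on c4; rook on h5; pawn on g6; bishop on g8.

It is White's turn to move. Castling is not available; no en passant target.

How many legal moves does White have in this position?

White to move; king on h8.
In check: yes, from the black rook on h5.
Legal moves: Nh7+.
Count: 1.

1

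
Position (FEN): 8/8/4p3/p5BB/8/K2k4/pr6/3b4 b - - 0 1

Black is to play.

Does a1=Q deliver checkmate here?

yes

After a1=Q: white king on a3; in check: yes, from the black queen on a1.
King squares — a2: attacked by Qa1; b2: attacked by Qa1; b3: attacked by Bd1; a4: attacked by Qa1; b4: attacked by Rb2.
White has no legal moves → checkmate.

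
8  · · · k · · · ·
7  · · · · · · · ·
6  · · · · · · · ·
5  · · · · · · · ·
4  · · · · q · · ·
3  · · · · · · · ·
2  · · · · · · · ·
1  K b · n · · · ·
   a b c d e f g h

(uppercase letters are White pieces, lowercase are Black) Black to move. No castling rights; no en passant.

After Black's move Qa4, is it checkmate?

After Qa4: white king on a1; in check: yes, from the black queen on a4.
White has 1 legal reply: Kxb1.
In check but a legal move exists → not checkmate.

no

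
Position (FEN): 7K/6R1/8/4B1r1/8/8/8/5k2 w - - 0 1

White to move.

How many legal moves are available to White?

White to move; king on h8.
In check: no.
Legal moves: Kg8, Kh7, Rg8, Rh7, Rf7+, Re7, Rd7, Rc7, Rb7, Ra7, Rg6, Rxg5, Bb8, Bc7, Bf6, Bd6, Bf4, Bd4, Bg3, Bc3, Bh2, Bb2, Ba1.
Count: 23.

23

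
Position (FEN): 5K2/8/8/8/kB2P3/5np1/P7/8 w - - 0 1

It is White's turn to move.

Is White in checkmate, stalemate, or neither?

neither

White to move; white king on f8.
In check: no.
Legal moves for White: Kg8, Ke8, Kg7, Kf7, Ke7, Be7, Bd6, Bc5, Ba5, Bc3, Ba3, Bd2, Be1, e5, a3.
White has 15 legal moves and is not in check → neither.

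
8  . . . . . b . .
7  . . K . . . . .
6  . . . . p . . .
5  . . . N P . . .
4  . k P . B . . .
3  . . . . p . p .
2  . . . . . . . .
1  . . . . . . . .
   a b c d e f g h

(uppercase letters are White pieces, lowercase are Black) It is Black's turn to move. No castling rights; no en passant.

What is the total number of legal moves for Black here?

Black to move; king on b4.
In check: yes, from the white knight on d5.
Legal moves: Kc5, Ka5, Kxc4, Ka4, Kb3, Ka3, exd5.
Count: 7.

7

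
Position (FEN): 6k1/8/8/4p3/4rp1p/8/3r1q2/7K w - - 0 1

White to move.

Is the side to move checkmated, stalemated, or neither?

stalemate

White to move; white king on h1.
In check: no.
King squares — g1: attacked by Qf2; g2: attacked by Qf2; h2: attacked by Qf2.
Legal moves for White: none.
Not in check and no legal moves → stalemate.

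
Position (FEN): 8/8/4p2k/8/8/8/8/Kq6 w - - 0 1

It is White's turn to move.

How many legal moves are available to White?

White to move; king on a1.
In check: yes, from the black queen on b1.
Legal moves: Kxb1.
Count: 1.

1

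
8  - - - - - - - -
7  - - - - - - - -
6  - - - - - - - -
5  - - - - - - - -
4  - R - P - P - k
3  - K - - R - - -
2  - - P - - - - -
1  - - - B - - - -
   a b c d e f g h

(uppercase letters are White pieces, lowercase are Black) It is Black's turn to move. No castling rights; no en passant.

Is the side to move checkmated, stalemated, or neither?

stalemate

Black to move; black king on h4.
In check: no.
King squares — g3: attacked by Re3; h3: attacked by Re3; g4: attacked by Bd1; g5: attacked by Pf4; h5: attacked by Bd1.
Legal moves for Black: none.
Not in check and no legal moves → stalemate.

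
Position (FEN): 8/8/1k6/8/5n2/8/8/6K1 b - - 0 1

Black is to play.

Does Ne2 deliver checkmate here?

no

After Ne2: white king on g1; in check: yes, from the black knight on e2.
White has 5 legal replies: Kh2, Kg2, Kf2, Kh1, Kf1.
In check but a legal move exists → not checkmate.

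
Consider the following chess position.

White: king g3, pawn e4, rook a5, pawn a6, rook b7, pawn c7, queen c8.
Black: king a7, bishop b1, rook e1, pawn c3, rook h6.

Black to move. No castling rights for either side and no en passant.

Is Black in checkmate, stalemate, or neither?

Black to move; black king on a7.
In check: yes, from the white rook on b7.
King squares — a6: attacked by Ra5; b6: attacked by Rb7; b7: attacked by Pa6; a8: attacked by Qc8; b8: attacked by Rb7.
Legal moves for Black: none.
In check with no legal moves → checkmate.

checkmate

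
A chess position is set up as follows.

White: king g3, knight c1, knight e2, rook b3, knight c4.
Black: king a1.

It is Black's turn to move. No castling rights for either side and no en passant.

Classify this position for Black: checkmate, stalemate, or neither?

Black to move; black king on a1.
In check: no.
King squares — b1: attacked by Rb3; a2: attacked by Nc1; b2: attacked by Rb3.
Legal moves for Black: none.
Not in check and no legal moves → stalemate.

stalemate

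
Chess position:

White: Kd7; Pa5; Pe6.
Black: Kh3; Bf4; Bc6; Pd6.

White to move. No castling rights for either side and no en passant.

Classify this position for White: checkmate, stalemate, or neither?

White to move; white king on d7.
In check: yes, from the black bishop on c6.
Legal moves for White: Kd8, Kc8, Ke7, Kc7, Kxc6.
White is in check but has 5 legal moves → neither.

neither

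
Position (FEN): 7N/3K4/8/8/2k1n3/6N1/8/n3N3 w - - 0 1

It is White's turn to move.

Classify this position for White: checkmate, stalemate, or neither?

White to move; white king on d7.
In check: no.
Legal moves for White include: Nf7, Ng6, Ke8, Kd8, Kc8, Ke7, Kc7, Ke6, Kc6, Nh5, Nf5, Nxe4, Ne2, Nh1, Nf1, Nf3, Nd3, Ng2, ... (list truncated; more exist).
White has legal moves and is not in check → neither.

neither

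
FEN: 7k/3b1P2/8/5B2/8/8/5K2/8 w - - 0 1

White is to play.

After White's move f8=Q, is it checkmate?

After f8=Q: black king on h8; in check: yes, from the white queen on f8.
King squares — g7: attacked by Qf8; h7: attacked by Bf5; g8: attacked by Qf8.
Black has no legal moves → checkmate.

yes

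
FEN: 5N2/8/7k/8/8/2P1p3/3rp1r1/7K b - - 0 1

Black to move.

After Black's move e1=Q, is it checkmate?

After e1=Q: white king on h1; in check: yes, from the black queen on e1.
King squares — g1: attacked by Qe1; g2: attacked by Rd2; h2: attacked by Rg2.
White has no legal moves → checkmate.

yes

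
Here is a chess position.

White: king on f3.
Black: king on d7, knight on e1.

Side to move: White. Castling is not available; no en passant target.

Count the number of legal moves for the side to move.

7

White to move; king on f3.
In check: yes, from the black knight on e1.
Legal moves: Kg4, Kf4, Ke4, Kg3, Ke3, Kf2, Ke2.
Count: 7.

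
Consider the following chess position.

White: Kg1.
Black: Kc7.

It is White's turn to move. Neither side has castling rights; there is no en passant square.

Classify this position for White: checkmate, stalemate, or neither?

neither

White to move; white king on g1.
In check: no.
Legal moves for White: Kh2, Kg2, Kf2, Kh1, Kf1.
White has 5 legal moves and is not in check → neither.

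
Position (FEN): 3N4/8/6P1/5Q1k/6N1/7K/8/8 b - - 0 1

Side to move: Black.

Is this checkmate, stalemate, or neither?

Black to move; black king on h5.
In check: yes, from the white queen on f5.
King squares — g4: attacked by Kh3; h4: attacked by Kh3; g5: attacked by Qf5; g6: attacked by Qf5; h6: attacked by Ng4.
Legal moves for Black: none.
In check with no legal moves → checkmate.

checkmate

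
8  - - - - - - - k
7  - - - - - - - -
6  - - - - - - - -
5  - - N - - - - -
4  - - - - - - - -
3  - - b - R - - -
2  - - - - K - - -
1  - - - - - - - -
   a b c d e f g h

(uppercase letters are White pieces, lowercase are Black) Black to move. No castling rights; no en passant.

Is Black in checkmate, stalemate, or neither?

Black to move; black king on h8.
In check: no.
Legal moves for Black: Kg8, Kh7, Kg7, Bg7, Bf6, Be5, Ba5, Bd4, Bb4, Bd2, Bb2, Be1, Ba1.
Black has 13 legal moves and is not in check → neither.

neither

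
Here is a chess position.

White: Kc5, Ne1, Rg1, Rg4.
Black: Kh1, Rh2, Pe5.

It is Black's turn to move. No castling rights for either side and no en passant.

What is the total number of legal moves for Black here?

Black to move; king on h1.
In check: yes, from the white rook on g1.
Legal moves: none.
Count: 0.

0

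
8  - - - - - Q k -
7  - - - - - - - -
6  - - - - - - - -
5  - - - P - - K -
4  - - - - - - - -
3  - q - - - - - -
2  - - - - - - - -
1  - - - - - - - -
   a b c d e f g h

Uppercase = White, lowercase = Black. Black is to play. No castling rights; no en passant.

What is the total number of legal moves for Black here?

2

Black to move; king on g8.
In check: yes, from the white queen on f8.
Legal moves: Kxf8, Kh7.
Count: 2.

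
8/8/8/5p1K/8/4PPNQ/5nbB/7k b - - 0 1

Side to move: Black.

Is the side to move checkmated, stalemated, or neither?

Black to move; black king on h1.
In check: yes, from the white knight on g3.
King squares — g1: attacked by Bh2; g2: own bishop; h2: attacked by Qh3.
Legal moves for Black: none.
In check with no legal moves → checkmate.

checkmate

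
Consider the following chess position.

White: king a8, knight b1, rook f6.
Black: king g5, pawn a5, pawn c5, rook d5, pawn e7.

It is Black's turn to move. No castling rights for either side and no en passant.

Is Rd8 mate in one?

no

After Rd8: white king on a8; in check: yes, from the black rook on d8.
White has 2 legal replies: Kb7, Ka7.
In check but a legal move exists → not checkmate.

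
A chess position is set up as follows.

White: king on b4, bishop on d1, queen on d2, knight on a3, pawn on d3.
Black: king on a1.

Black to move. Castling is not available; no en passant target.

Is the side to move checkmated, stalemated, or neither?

stalemate

Black to move; black king on a1.
In check: no.
King squares — b1: attacked by Na3; a2: attacked by Qd2; b2: attacked by Qd2.
Legal moves for Black: none.
Not in check and no legal moves → stalemate.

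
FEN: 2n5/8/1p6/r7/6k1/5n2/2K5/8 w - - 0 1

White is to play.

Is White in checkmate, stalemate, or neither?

neither

White to move; white king on c2.
In check: no.
Legal moves for White: Kd3, Kc3, Kb3, Kb2, Kd1, Kc1, Kb1.
White has 7 legal moves and is not in check → neither.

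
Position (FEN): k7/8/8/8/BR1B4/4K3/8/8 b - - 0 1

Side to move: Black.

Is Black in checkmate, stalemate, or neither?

stalemate

Black to move; black king on a8.
In check: no.
King squares — a7: attacked by Bd4; b7: attacked by Rb4; b8: attacked by Rb4.
Legal moves for Black: none.
Not in check and no legal moves → stalemate.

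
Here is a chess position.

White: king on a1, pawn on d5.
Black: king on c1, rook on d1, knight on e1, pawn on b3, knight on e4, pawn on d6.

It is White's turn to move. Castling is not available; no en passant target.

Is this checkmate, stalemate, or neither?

White to move; white king on a1.
In check: no.
King squares — b1: attacked by Kc1; a2: attacked by Pb3; b2: attacked by Kc1.
Legal moves for White: none.
Not in check and no legal moves → stalemate.

stalemate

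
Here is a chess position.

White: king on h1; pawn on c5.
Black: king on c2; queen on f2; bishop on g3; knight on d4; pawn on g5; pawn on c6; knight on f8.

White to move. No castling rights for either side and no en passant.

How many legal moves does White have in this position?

White to move; king on h1.
In check: no.
Legal moves: none.
Count: 0.

0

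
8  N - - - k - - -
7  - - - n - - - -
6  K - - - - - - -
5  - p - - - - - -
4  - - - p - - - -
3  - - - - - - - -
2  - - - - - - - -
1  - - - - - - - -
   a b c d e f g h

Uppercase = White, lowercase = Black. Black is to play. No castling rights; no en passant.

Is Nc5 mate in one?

After Nc5: white king on a6; in check: yes, from the black knight on c5.
White has 4 legal replies: Ka7, Kb6, Kxb5, Ka5.
In check but a legal move exists → not checkmate.

no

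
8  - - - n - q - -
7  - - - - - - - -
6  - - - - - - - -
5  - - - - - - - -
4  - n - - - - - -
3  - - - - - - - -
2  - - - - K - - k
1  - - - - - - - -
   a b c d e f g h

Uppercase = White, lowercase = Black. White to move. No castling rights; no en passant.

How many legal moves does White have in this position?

White to move; king on e2.
In check: no.
Legal moves: Ke3, Kd2, Ke1, Kd1.
Count: 4.

4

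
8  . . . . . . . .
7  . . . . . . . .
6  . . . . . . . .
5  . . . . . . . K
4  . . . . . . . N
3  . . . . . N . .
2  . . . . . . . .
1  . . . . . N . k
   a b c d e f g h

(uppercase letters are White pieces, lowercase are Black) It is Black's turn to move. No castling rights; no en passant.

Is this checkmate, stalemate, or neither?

stalemate

Black to move; black king on h1.
In check: no.
King squares — g1: attacked by Nf3; g2: attacked by Nh4; h2: attacked by Nf1.
Legal moves for Black: none.
Not in check and no legal moves → stalemate.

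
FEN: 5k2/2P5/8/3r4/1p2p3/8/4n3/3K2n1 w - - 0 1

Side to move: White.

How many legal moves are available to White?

2

White to move; king on d1.
In check: yes, from the black rook on d5.
Legal moves: Kc2, Ke1.
Count: 2.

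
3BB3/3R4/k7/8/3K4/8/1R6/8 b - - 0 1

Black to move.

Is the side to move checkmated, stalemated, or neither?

stalemate

Black to move; black king on a6.
In check: no.
King squares — a5: attacked by Bd8; b5: attacked by Rb2; b6: attacked by Rb2; a7: attacked by Rd7; b7: attacked by Rb2.
Legal moves for Black: none.
Not in check and no legal moves → stalemate.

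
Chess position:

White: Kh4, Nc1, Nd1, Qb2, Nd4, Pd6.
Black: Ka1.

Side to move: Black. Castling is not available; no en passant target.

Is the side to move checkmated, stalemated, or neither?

checkmate

Black to move; black king on a1.
In check: yes, from the white queen on b2.
King squares — b1: attacked by Qb2; a2: attacked by Nc1; b2: attacked by Nd1.
Legal moves for Black: none.
In check with no legal moves → checkmate.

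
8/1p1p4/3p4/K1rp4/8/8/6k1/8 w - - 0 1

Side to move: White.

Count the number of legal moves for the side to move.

3

White to move; king on a5.
In check: yes, from the black rook on c5.
Legal moves: Kb6, Kb4, Ka4.
Count: 3.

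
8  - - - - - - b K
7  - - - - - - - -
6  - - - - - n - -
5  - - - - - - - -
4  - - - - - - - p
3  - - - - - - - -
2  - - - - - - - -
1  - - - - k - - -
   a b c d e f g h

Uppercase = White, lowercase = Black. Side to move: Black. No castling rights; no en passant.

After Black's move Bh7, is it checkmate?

After Bh7: white king on h8; in check: no.
White is not in check, so this cannot be checkmate.

no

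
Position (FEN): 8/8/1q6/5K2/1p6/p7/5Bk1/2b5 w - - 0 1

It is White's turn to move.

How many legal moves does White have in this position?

White to move; king on f5.
In check: no.
Legal moves: Ke5, Kg4, Ke4, Bxb6, Bc5, Bh4, Bd4, Bg3, Be3, Bg1, Be1.
Count: 11.

11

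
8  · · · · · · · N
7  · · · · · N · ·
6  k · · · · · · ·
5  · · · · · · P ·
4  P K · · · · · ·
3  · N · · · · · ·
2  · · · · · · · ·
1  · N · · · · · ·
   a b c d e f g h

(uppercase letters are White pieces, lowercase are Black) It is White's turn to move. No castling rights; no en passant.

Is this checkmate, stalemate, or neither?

White to move; white king on b4.
In check: no.
Legal moves for White include: Ng6, Nd8, Nh6, Nd6, Ne5, Kc5, Kc4, Kc3, Ka3, Nc5+, Na5, Nd4, N3d2, Nc1, Na1, Nc3, Na3, N1d2, ... (list truncated; more exist).
White has legal moves and is not in check → neither.

neither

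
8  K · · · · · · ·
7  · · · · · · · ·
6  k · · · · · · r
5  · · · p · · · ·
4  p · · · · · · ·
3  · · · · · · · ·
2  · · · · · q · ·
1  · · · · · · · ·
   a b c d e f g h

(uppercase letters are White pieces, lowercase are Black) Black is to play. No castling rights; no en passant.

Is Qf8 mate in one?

yes

After Qf8: white king on a8; in check: yes, from the black queen on f8.
King squares — a7: attacked by Ka6; b7: attacked by Ka6; b8: attacked by Qf8.
White has no legal moves → checkmate.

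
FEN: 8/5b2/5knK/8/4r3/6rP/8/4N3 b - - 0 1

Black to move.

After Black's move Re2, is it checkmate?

no

After Re2: white king on h6; in check: no.
White is not in check, so this cannot be checkmate.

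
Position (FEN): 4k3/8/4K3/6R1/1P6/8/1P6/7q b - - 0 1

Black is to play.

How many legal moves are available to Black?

Black to move; king on e8.
In check: no.
Legal moves: Kf8, Kd8, Qh8, Qa8, Qh7, Qb7, Qh6+, Qc6+, Qh5, Qd5+, Qh4, Qe4+, Qh3+, Qf3, Qh2, Qg2, Qg1, Qf1, Qe1+, Qd1, Qc1, Qb1, Qa1.
Count: 23.

23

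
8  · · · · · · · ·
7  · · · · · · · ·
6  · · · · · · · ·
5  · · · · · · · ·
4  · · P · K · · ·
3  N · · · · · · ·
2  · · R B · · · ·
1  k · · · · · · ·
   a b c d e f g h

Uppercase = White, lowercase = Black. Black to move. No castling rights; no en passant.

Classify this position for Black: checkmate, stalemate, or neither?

Black to move; black king on a1.
In check: no.
King squares — b1: attacked by Na3; a2: attacked by Rc2; b2: attacked by Rc2.
Legal moves for Black: none.
Not in check and no legal moves → stalemate.

stalemate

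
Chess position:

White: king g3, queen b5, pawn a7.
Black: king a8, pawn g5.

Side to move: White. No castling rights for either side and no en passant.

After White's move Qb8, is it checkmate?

After Qb8: black king on a8; in check: yes, from the white queen on b8.
King squares — a7: attacked by Qb8; b7: attacked by Qb8; b8: attacked by Pa7.
Black has no legal moves → checkmate.

yes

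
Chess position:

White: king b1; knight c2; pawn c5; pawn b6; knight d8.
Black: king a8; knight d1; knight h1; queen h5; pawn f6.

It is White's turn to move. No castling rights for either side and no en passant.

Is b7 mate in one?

no

After b7: black king on a8; in check: yes, from the white pawn on b7.
Black has 2 legal replies: Kb8, Ka7.
In check but a legal move exists → not checkmate.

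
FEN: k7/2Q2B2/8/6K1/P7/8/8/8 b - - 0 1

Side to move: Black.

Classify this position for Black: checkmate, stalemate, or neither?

stalemate

Black to move; black king on a8.
In check: no.
King squares — a7: attacked by Qc7; b7: attacked by Qc7; b8: attacked by Qc7.
Legal moves for Black: none.
Not in check and no legal moves → stalemate.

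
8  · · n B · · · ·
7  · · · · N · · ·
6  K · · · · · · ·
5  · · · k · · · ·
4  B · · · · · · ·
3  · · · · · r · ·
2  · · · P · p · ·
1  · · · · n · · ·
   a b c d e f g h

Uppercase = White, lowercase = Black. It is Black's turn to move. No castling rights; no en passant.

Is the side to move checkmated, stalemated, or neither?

neither

Black to move; black king on d5.
In check: yes, from the white knight on e7.
Legal moves for Black: Ke6, Kd6, Ke5, Kc5, Ke4, Kd4, Kc4, Nxe7.
Black is in check but has 8 legal moves → neither.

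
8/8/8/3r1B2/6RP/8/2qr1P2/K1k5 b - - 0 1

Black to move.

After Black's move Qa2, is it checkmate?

After Qa2: white king on a1; in check: yes, from the black queen on a2.
King squares — b1: attacked by Kc1; a2: attacked by Rd2; b2: attacked by Kc1.
White has no legal moves → checkmate.

yes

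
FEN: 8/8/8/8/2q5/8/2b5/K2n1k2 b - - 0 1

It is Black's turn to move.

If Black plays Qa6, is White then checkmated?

After Qa6: white king on a1; in check: yes, from the black queen on a6.
King squares — b1: attacked by Bc2; a2: attacked by Qa6; b2: attacked by Nd1.
White has no legal moves → checkmate.

yes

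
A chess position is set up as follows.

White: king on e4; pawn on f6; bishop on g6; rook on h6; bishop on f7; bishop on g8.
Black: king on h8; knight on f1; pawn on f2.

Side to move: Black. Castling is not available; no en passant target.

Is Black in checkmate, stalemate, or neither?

Black to move; black king on h8.
In check: yes, from the white rook on h6.
King squares — g7: attacked by Pf6; h7: attacked by Bg6; g8: attacked by Bf7.
Legal moves for Black: none.
In check with no legal moves → checkmate.

checkmate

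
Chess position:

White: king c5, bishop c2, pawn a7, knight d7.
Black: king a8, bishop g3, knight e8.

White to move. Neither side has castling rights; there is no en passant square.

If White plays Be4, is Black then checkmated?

no

After Be4: black king on a8; in check: yes, from the white bishop on e4.
Black has 1 legal reply: Kxa7.
In check but a legal move exists → not checkmate.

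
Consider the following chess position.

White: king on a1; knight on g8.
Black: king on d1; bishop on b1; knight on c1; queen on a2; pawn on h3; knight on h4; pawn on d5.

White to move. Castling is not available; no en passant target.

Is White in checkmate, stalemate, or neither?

White to move; white king on a1.
In check: yes, from the black queen on a2.
King squares — b1: attacked by Qa2; a2: attacked by Bb1; b2: attacked by Qa2.
Legal moves for White: none.
In check with no legal moves → checkmate.

checkmate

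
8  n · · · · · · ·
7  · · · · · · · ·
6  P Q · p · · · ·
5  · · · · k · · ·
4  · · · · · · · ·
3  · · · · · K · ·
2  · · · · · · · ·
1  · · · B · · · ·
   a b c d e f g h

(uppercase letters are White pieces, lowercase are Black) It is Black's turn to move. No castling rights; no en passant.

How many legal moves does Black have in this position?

Black to move; king on e5.
In check: no.
Legal moves: Nc7, Nxb6, Kf6, Ke6, Kf5, Kd5, d5.
Count: 7.

7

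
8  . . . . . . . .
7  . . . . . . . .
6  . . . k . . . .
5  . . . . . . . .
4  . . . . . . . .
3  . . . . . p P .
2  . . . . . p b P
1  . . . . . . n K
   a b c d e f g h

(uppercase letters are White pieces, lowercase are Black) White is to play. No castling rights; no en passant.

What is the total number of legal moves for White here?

White to move; king on h1.
In check: yes, from the black bishop on g2.
Legal moves: none.
Count: 0.

0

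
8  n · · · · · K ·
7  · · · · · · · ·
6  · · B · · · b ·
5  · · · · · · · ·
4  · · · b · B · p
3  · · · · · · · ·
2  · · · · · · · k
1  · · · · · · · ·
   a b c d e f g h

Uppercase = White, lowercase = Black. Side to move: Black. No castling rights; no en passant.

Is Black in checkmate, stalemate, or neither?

Black to move; black king on h2.
In check: yes, from the white bishop on f4.
Legal moves for Black: Kh3, Kg1.
Black is in check but has 2 legal moves → neither.

neither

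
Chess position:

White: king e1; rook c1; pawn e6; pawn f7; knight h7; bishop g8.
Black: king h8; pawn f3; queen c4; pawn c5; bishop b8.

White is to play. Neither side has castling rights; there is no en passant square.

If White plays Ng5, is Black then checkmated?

no

After Ng5: black king on h8; in check: no.
Black is not in check, so this cannot be checkmate.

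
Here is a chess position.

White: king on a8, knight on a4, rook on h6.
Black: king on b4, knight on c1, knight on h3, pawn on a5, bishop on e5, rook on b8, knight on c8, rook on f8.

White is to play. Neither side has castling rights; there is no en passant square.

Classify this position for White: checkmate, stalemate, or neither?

White to move; white king on a8.
In check: yes, from the black rook on b8.
King squares — a7: attacked by Nc8; b7: attacked by Rb8; b8: attacked by Be5.
Legal moves for White: none.
In check with no legal moves → checkmate.

checkmate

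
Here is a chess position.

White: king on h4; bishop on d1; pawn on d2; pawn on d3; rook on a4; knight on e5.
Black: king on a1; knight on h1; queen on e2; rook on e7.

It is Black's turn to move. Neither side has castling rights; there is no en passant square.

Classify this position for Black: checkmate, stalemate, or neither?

Black to move; black king on a1.
In check: yes, from the white rook on a4.
King squares — b1: available; a2: attacked by Ra4; b2: available.
Legal moves for Black: Kb2, Kb1.
Black is in check but has 2 legal moves → neither.

neither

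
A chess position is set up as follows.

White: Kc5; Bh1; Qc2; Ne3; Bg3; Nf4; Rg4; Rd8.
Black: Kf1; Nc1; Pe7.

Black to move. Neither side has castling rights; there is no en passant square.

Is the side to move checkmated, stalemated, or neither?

neither

Black to move; black king on f1.
In check: yes, from the white knight on e3.
Legal moves for Black: Kg1.
Black is in check but has 1 legal move → neither.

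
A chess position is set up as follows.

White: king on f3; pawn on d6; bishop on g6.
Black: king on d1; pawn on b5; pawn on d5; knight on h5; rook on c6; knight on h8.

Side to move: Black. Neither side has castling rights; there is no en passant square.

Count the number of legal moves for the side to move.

21

Black to move; king on d1.
In check: no.
Legal moves: Nf7, Nxg6, Rc8, Rc7, Rxd6, Rb6, Ra6, Rc5, Rc4, Rc3+, Rc2, Rc1, Ng7, Nf6, Nf4, Ng3, Kd2, Ke1, Kc1, d4, b4.
Count: 21.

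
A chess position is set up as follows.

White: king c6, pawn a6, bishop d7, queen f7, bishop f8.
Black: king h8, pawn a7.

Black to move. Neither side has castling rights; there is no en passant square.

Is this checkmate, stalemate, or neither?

Black to move; black king on h8.
In check: no.
King squares — g7: attacked by Qf7; h7: attacked by Qf7; g8: attacked by Qf7.
Legal moves for Black: none.
Not in check and no legal moves → stalemate.

stalemate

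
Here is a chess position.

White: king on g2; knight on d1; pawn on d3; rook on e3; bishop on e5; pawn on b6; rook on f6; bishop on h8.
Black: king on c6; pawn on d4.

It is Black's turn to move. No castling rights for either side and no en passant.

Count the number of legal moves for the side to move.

5

Black to move; king on c6.
In check: yes, from the white rook on f6.
Legal moves: Kd7, Kb7, Kd5, Kc5, Kb5.
Count: 5.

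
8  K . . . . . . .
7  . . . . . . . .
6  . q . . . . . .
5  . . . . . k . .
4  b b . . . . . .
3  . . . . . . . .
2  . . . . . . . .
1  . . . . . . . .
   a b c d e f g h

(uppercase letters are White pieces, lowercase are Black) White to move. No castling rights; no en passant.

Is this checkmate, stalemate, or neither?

White to move; white king on a8.
In check: no.
King squares — a7: attacked by Qb6; b7: attacked by Qb6; b8: attacked by Qb6.
Legal moves for White: none.
Not in check and no legal moves → stalemate.

stalemate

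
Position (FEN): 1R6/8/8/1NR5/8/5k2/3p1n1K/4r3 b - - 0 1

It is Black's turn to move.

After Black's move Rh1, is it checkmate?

After Rh1: white king on h2; in check: yes, from the black rook on h1.
King squares — g1: attacked by Rh1; h1: attacked by Nf2; g2: attacked by Kf3; g3: attacked by Kf3; h3: attacked by Rh1.
White has no legal moves → checkmate.

yes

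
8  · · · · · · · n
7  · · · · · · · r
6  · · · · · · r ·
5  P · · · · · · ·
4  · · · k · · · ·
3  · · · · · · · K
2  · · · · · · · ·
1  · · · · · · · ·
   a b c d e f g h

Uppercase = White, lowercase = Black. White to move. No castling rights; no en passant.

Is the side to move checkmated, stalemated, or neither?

White to move; white king on h3.
In check: yes, from the black rook on h7.
King squares — g2: attacked by Rg6; h2: attacked by Rh7; g3: attacked by Rg6; g4: attacked by Rg6; h4: attacked by Rh7.
Legal moves for White: none.
In check with no legal moves → checkmate.

checkmate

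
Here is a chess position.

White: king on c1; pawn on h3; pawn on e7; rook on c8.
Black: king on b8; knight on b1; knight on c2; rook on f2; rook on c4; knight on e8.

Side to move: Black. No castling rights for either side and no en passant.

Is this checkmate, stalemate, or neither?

neither

Black to move; black king on b8.
In check: yes, from the white rook on c8.
Legal moves for Black: Kxc8, Kb7, Ka7, Rxc8.
Black is in check but has 4 legal moves → neither.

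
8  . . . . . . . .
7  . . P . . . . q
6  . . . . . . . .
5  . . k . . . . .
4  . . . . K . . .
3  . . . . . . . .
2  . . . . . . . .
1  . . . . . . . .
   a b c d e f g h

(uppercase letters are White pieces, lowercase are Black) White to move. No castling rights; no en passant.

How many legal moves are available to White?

White to move; king on e4.
In check: yes, from the black queen on h7.
Legal moves: Ke5, Kf4, Kf3, Ke3.
Count: 4.

4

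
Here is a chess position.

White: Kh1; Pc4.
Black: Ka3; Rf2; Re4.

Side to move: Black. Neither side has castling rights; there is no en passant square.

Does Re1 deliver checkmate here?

After Re1: white king on h1; in check: yes, from the black rook on e1.
King squares — g1: attacked by Re1; g2: attacked by Rf2; h2: attacked by Rf2.
White has no legal moves → checkmate.

yes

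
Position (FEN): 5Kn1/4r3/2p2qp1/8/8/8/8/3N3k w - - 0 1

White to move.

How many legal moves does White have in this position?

1

White to move; king on f8.
In check: yes, from the black queen on f6.
Legal moves: Kxg8.
Count: 1.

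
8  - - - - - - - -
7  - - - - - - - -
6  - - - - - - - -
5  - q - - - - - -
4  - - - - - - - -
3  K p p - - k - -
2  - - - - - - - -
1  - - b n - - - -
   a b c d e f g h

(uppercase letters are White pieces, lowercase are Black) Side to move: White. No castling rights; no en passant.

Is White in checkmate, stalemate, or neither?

checkmate

White to move; white king on a3.
In check: yes, from the black bishop on c1.
King squares — a2: attacked by Pb3; b2: attacked by Bc1; b3: attacked by Qb5; a4: attacked by Qb5; b4: attacked by Qb5.
Legal moves for White: none.
In check with no legal moves → checkmate.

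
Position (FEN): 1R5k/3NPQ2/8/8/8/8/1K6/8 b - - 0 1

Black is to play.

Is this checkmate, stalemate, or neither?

checkmate

Black to move; black king on h8.
In check: yes, from the white rook on b8.
King squares — g7: attacked by Qf7; h7: attacked by Qf7; g8: attacked by Qf7.
Legal moves for Black: none.
In check with no legal moves → checkmate.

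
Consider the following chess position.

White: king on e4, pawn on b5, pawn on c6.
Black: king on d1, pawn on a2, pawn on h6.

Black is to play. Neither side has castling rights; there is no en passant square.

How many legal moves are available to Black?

Black to move; king on d1.
In check: no.
Legal moves: Ke2, Kd2, Kc2, Ke1, Kc1, h5, a1=Q, a1=R, a1=B, a1=N.
Count: 10.

10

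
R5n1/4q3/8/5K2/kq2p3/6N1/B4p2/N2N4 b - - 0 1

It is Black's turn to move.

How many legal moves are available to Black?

Black to move; king on a4.
In check: yes, from the white rook on a8.
Legal moves: Kb5, Qa7, Qa5+.
Count: 3.

3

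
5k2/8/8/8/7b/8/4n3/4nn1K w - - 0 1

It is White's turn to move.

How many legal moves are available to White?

0

White to move; king on h1.
In check: no.
Legal moves: none.
Count: 0.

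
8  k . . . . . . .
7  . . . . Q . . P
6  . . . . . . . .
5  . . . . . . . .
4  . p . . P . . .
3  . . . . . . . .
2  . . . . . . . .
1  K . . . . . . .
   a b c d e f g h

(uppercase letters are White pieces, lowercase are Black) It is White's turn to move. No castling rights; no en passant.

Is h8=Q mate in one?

After h8=Q: black king on a8; in check: yes, from the white queen on h8.
King squares — a7: attacked by Qe7; b7: attacked by Qe7; b8: attacked by Qh8.
Black has no legal moves → checkmate.

yes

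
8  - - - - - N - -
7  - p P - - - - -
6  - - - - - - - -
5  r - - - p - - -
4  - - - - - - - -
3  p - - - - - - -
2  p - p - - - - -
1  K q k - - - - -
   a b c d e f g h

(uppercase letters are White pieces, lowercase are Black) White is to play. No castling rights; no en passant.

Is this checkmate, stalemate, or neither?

checkmate

White to move; white king on a1.
In check: yes, from the black queen on b1.
King squares — b1: attacked by Kc1; a2: attacked by Qb1; b2: attacked by Qb1.
Legal moves for White: none.
In check with no legal moves → checkmate.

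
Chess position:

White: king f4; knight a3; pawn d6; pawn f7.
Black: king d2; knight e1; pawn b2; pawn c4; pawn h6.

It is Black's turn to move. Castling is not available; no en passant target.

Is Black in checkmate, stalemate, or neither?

Black to move; black king on d2.
In check: no.
Legal moves for Black: Kd3, Kc3, Ke2, Kd1, Kc1, Nf3, Nd3+, Ng2+, Nc2, h5, c3, b1=Q, b1=R, b1=B, b1=N.
Black has 15 legal moves and is not in check → neither.

neither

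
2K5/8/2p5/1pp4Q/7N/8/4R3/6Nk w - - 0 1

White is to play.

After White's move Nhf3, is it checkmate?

yes

After Nhf3: black king on h1; in check: yes, from the white queen on h5.
King squares — g1: attacked by Nf3; g2: attacked by Re2; h2: attacked by Re2.
Black has no legal moves → checkmate.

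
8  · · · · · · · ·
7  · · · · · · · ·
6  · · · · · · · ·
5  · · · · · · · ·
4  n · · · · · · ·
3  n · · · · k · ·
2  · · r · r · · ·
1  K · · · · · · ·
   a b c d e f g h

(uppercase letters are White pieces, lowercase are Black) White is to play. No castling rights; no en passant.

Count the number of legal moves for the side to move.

0

White to move; king on a1.
In check: no.
Legal moves: none.
Count: 0.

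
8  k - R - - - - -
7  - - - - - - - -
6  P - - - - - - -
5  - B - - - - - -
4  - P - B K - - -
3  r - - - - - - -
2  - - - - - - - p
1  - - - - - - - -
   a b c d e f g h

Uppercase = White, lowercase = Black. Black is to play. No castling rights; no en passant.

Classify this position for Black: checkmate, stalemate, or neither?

Black to move; black king on a8.
In check: yes, from the white rook on c8.
King squares — a7: attacked by Bd4; b7: attacked by Pa6; b8: attacked by Rc8.
Legal moves for Black: none.
In check with no legal moves → checkmate.

checkmate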